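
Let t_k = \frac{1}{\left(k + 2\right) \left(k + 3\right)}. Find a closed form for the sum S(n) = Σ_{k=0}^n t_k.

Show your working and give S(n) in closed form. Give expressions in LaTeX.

S(n) = \frac{n + 1}{2 \left(n + 3\right)}

t_(k+1)/t_k = (k + 2)/(k + 4).
Take A(k)=k + 2, B(k)=k + 4, C(k)=1.
Key eq: (k + 2)·f(k+1) = (k + 3)·f(k) + (1).
d = 1 from the (1,1,0) case.
A polynomial solution: f(k) = k/2.
Get s_k = R·t_k = k/(2*(k + 2)) with R(k) = B(k−1)f(k)/C(k) = k*(k + 3)/2.
Check: Δs_k = 1/(k**2 + 5*k + 6). ✓
Σ_(k=0)^n t_k = s_(n+1) − s_(0) = ((n + 1)/(2*(n + 3))) − (0), i.e. (n + 1)/(2*(n + 3)).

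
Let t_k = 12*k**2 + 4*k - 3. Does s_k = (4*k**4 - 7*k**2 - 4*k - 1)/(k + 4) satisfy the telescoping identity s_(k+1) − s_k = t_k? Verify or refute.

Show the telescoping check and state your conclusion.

Invalid: residual 3*(-8*k**3 - 56*k**2 - 16*k + 11)/(k**2 + 9*k + 20) ≠ 0.

s_(k+1) = (-4*k + 4*(k + 1)**4 - 7*(k + 1)**2 - 5)/(k + 5)
s_(k+1) − s_k = (12*k**4 + 88*k**3 + 105*k**2 + 5*k - 27)/(k**2 + 9*k + 20)
(s_(k+1) − s_k) − t_k = 3*(-8*k**3 - 56*k**2 - 16*k + 11)/(k**2 + 9*k + 20)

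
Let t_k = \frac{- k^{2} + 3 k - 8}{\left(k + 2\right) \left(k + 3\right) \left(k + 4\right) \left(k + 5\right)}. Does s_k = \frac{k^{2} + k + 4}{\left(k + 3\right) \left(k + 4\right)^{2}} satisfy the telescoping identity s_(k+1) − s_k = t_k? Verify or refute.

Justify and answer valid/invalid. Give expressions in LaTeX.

s_(k+1) = (k + (k + 1)**2 + 5)/((k + 4)*(k + 5)**2)
s_(k+1) − s_k = (-k**3 + 13*k - 28)/(k**5 + 21*k**4 + 175*k**3 + 723*k**2 + 1480*k + 1200)
(s_(k+1) − s_k) − t_k = 2*(2*k**3 + 7*k**2 + 5*k + 52)/(k**6 + 23*k**5 + 217*k**4 + 1073*k**3 + 2926*k**2 + 4160*k + 2400)

Invalid: residual \frac{2 \left(2 k^{3} + 7 k^{2} + 5 k + 52\right)}{k^{6} + 23 k^{5} + 217 k^{4} + 1073 k^{3} + 2926 k^{2} + 4160 k + 2400} ≠ 0.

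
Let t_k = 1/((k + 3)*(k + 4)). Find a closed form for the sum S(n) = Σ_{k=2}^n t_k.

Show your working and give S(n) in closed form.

S(n) = (n - 1)/(5*(n + 4))

r(k) = (k + 3)/(k + 5) after simplifying.
Take A(k)=k + 3, B(k)=k + 5, C(k)=1.
Need (k + 3)·f(k+1) − (k + 4)·f(k) = 1.
Degrees (1,1,0) ⇒ d ≤ 1.
A polynomial solution: f(k) = k/3.
R(k) = B(k−1)·f(k)/C(k) = k*(k + 4)/3; s_k = R·t_k = k/(3*(k + 3)).
Verify: 1/(k**2 + 7*k + 12) matches t_k.
s_(n+1) = (n + 1)/(3*(n + 4)) and s_(2) = 2/15, so S(n) = (n - 1)/(5*(n + 4)).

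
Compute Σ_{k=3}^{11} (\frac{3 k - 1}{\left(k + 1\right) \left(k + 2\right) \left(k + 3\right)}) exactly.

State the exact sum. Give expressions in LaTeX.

Σ = 27/91

t_(k+1)/t_k = (k + 1)*(3*k + 2)/((k + 4)*(3*k - 1)).
A = k + 1, B = k + 4, C = k - 1/3.
f must satisfy (k + 1)·f(k+1) − (k + 3)·f(k) = k - 1/3.
deg f ≤ 2 (via 1,1,1).
A polynomial solution: f(k) = k*(k - 3)/6.
R(k) = B(k−1)·f(k)/C(k) = k*(k - 3)*(k + 3)/(2*(3*k - 1)); s_k = R·t_k = k*(k - 3)/(2*(k + 1)*(k + 2)).
Verify: (3*k - 1)/(k**3 + 6*k**2 + 11*k + 6) matches t_k.
Σ_(k=3)^(11) t_k = s_(12) − s_(3) = 27/91 − (0) = 27/91.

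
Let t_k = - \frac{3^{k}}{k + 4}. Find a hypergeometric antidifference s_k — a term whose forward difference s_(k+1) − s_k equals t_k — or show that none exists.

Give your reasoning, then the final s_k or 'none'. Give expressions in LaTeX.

none — t_k is not Gosper-summable

r(k) = 3*(k + 4)/(k + 5) after simplifying.
So A=3*k + 12 and B=k + 5, with C=1.
Key eq: (3*k + 12)·f(k+1) = (k + 4)·f(k) + (1).
deg f ≤ -1 (via 1,1,0).
Negative degree bound (-1): no f exists, t_k not Gosper-summable.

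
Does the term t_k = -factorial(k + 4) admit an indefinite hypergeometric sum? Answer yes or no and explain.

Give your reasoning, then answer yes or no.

No — key equation has no polynomial f.

r(k) = k + 5 after simplifying.
Normal form (A,B,C) = (k + 5, 1, 1).
f must satisfy (k + 5)·f(k+1) − (1)·f(k) = 1.
deg f ≤ -1 (via 1,0,0).
Negative degree bound (-1): no f exists, t_k not Gosper-summable.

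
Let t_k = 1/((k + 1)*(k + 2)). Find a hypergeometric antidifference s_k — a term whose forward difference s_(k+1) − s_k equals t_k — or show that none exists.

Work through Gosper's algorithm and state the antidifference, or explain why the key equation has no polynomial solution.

Step 1: r(k) = (k + 1)/(k + 3).
Factor: A=k + 1; B=k + 3; C=1.
Set up (k + 1)·f(k+1) − (k + 2)·f(k) − (1) = 0.
Degrees (1,1,0) ⇒ d ≤ 1.
Solve for f: f(k) = k (degree 1 ≤ 1).
Get s_k = R·t_k = k/(k + 1) with R(k) = B(k−1)f(k)/C(k) = k*(k + 2).
Verify: 1/(k**2 + 3*k + 2) matches t_k.

s_k = k/(k + 1)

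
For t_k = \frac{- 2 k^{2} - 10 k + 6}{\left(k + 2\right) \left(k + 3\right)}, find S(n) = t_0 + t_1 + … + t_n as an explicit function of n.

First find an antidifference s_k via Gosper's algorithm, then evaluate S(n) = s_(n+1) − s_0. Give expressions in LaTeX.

S(n) = \frac{- 2 n^{2} + n + 3}{n + 3}

Step 1: r(k) = (k + 2)*(5*k + (k + 1)**2 + 2)/((k + 4)*(k**2 + 5*k - 3)).
Take A(k)=k + 2, B(k)=k + 4, C(k)=k**2 + 5*k - 3.
Set up (k + 2)·f(k+1) − (k + 3)·f(k) − (k**2 + 5*k - 3) = 0.
Degrees (1,1,2) ⇒ d ≤ 2.
Solve for f: f(k) = k*(2*k - 5)/2 (degree 2 ≤ 2).
Then R = B(k−1)f/C = k*(k + 3)*(2*k - 5)/(2*(k**2 + 5*k - 3)), so s_k = R(k)·t_k = k*(5 - 2*k)/(k + 2).
s_(k+1) − s_k = 2*(-k**2 - 5*k + 3)/(k**2 + 5*k + 6) = t_k.
Telescope: S(n) = s_(n+1) − s_(0) = (-2*n**2 + n + 3)/(n + 3) − (0) = (-2*n**2 + n + 3)/(n + 3).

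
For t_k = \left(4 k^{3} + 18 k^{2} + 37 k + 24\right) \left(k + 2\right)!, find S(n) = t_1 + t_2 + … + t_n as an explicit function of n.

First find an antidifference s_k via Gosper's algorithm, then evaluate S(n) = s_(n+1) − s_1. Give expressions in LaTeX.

The ratio is (4*k**4 + 42*k**3 + 175*k**2 + 338*k + 249)/(4*k**3 + 18*k**2 + 37*k + 24).
A = k + 3, B = 1, C = k**3 + 9*k**2/2 + 37*k/4 + 6.
f must satisfy (k + 3)·f(k+1) − (1)·f(k) = k**3 + 9*k**2/2 + 37*k/4 + 6.
d = 2 from the (1,0,3) case.
Coefficient equations give f(k) = (4*k**2 + 2*k + 3)/4.
R(k) = B(k−1)·f(k)/C(k) = (4*k**2 + 2*k + 3)/(4*k**3 + 18*k**2 + 37*k + 24); s_k = R·t_k = (4*k**2 + 2*k + 3)*factorial(k + 2).
Δs = (4*k**3 + 18*k**2 + 37*k + 24)*factorial(k + 2), as required.
Telescope: S(n) = s_(n+1) − s_(1) = (4*n**2 + 10*n + 9)*factorial(n + 3) − (54) = 4*n**2*factorial(n + 3) + 10*n*factorial(n + 3) + 9*factorial(n + 3) - 54.

S(n) = 4 n^{2} \left(n + 3\right)! + 10 n \left(n + 3\right)! + 9 \left(n + 3\right)! - 54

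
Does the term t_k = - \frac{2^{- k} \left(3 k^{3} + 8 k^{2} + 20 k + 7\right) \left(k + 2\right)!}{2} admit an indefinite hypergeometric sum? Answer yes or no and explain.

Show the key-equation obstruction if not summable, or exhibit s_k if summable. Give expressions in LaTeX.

Yes. s_k = - 2^{- k} \left(3 k^{2} - k + 1\right) \left(k + 2\right)!.

t_(k+1)/t_k = (3*k**4 + 26*k**3 + 96*k**2 + 173*k + 114)/(2*(3*k**3 + 8*k**2 + 20*k + 7)).
Factor: A=k/2 + 3/2; B=1; C=k**3 + 8*k**2/3 + 20*k/3 + 7/3.
f must satisfy (k/2 + 3/2)·f(k+1) − (1)·f(k) = k**3 + 8*k**2/3 + 20*k/3 + 7/3.
d = 2 from the (1,0,3) case.
Match coefficients ⇒ f(k) = 2*(3*k**2 - k + 1)/3.
Then R = B(k−1)f/C = 2*(3*k**2 - k + 1)/(3*k**3 + 8*k**2 + 20*k + 7), so s_k = R(k)·t_k = -(3*k**2 - k + 1)*factorial(k + 2)/2**k.
Check: Δs_k = -(3*k**3 + 8*k**2 + 20*k + 7)*factorial(k + 2)/(2*2**k). ✓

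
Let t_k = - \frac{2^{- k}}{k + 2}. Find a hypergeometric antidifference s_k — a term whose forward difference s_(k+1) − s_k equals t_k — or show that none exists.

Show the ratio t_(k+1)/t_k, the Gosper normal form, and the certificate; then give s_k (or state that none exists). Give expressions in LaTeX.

Ratio r(k) = (k + 2)/(2*(k + 3)).
Take A(k)=k/2 + 1, B(k)=k + 3, C(k)=1.
Solve (k/2 + 1)·f(k+1) − (k + 2)·f(k) = 1.
From deg A=1, deg B=1, deg C=0: d=-1.
deg f ≤ -1 is impossible — no certificate.

not Gosper-summable; s_k does not exist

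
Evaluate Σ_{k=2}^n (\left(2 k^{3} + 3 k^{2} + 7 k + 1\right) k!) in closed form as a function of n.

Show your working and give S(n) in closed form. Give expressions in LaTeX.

S(n) = 2 n^{3} n! + 5 n^{2} n! + 6 n n! + 3 n! - 16

Ratio r(k) = (2*k**4 + 11*k**3 + 28*k**2 + 32*k + 13)/(2*k**3 + 3*k**2 + 7*k + 1).
Factor: A=k + 1; B=1; C=k**3 + 3*k**2/2 + 7*k/2 + 1/2.
f must satisfy (k + 1)·f(k+1) − (1)·f(k) = k**3 + 3*k**2/2 + 7*k/2 + 1/2.
From deg A=1, deg B=0, deg C=3: d=2.
Solving with deg f ≤ 2: f(k) = (2*k**2 - k + 2)/2.
Get s_k = R·t_k = (2*k**2 - k + 2)*factorial(k) with R(k) = B(k−1)f(k)/C(k) = (2*k**2 - k + 2)/(2*k**3 + 3*k**2 + 7*k + 1).
Check: Δs_k = (2*k**3 + 3*k**2 + 7*k + 1)*factorial(k). ✓
Σ_(k=2)^n t_k = s_(n+1) − s_(2) = ((2*n**2 + 3*n + 3)*factorial(n + 1)) − (16), i.e. 2*n**3*factorial(n) + 5*n**2*factorial(n) + 6*n*factorial(n) + 3*factorial(n) - 16.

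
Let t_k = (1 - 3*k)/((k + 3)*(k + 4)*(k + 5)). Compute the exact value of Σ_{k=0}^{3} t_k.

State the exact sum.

Σ = -1/21

r(k) = (k + 3)*(3*k + 2)/((k + 6)*(3*k - 1)) after simplifying.
So A=k + 3 and B=k + 6, with C=k - 1/3.
f must satisfy (k + 3)·f(k+1) − (k + 5)·f(k) = k - 1/3.
Bound: deg f ≤ 2.
Coefficient equations give f(k) = k*(k - 2)/9.
So s_k = (B(k−1)f/C)·t_k = (k*(k - 2)*(k + 5)/(3*(3*k - 1)))·t_k = k*(2 - k)/(3*(k + 3)*(k + 4)).
Δs = (1 - 3*k)/(k**3 + 12*k**2 + 47*k + 60), as required.
Σ_(k=0)^(3) t_k = s_(4) − s_(0) = -1/21 − (0) = -1/21.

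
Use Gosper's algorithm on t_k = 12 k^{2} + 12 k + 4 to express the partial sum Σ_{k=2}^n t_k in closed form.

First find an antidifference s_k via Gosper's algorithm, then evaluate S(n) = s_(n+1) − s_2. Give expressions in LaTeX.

S(n) = 4 n^{3} + 12 n^{2} + 12 n - 28

Step 1: r(k) = (3*k**2 + 9*k + 7)/(3*k**2 + 3*k + 1).
Gosper form: A/B · C(k+1)/C(k) with A=1, B=1, C=k**2 + k + 1/3.
Set up (1)·f(k+1) − (1)·f(k) − (k**2 + k + 1/3) = 0.
d = 3 from the (0,0,2) case.
Match coefficients ⇒ f(k) = k**3/3.
Then R = B(k−1)f/C = k**3/(3*k**2 + 3*k + 1), so s_k = R(k)·t_k = 4*k**3.
Δs = -4*k**3 + 4*(k + 1)**3, as required.
s_(n+1) = 4*n**3 + 12*n**2 + 12*n + 4 and s_(2) = 32, so S(n) = 4*n**3 + 12*n**2 + 12*n - 28.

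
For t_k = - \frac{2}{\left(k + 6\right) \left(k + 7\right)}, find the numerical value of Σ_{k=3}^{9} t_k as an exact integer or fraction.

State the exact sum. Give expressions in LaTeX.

The ratio is (k + 6)/(k + 8).
A = k + 6, B = k + 8, C = 1.
Solve (k + 6)·f(k+1) − (k + 7)·f(k) = 1.
Degrees (1,1,0) ⇒ d ≤ 1.
Coefficient equations give f(k) = k/6.
R(k) = B(k−1)·f(k)/C(k) = k*(k + 7)/6; s_k = R·t_k = -k/(3*k + 18).
Check: Δs_k = -2/(k**2 + 13*k + 42). ✓
Evaluate s at k=10 and k=3: -5/24 and -1/9; difference -7/72.

Σ = -7/72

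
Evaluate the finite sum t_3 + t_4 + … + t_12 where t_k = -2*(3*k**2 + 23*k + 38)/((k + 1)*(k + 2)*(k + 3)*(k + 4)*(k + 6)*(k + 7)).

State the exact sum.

Ratio r(k) = (k + 1)*(k + 6)*(23*k + 3*(k + 1)**2 + 61)/((k + 5)*(k + 8)*(3*k**2 + 23*k + 38)).
A = k + 1, B = k + 8, C = k**3 + 38*k**2/3 + 51*k + 190/3.
f must satisfy (k + 1)·f(k+1) − (k + 7)·f(k) = k**3 + 38*k**2/3 + 51*k + 190/3.
Degrees (1,1,3) ⇒ d ≤ 6.
Coefficient equations give f(k) = k*(k + 2)*(k + 4)*(k + 5)*(k**2 + 10*k + 27)/54.
R(k) = B(k−1)·f(k)/C(k) = k*(k + 2)*(k + 4)*(k + 7)*(k**2 + 10*k + 27)/(18*(3*k**2 + 23*k + 38)); s_k = R·t_k = k*(-k**2 - 10*k - 27)/(9*(k**3 + 10*k**2 + 27*k + 18)).
Check: Δs_k = 2*(-3*k**2 - 23*k - 38)/(k**6 + 23*k**5 + 207*k**4 + 925*k**3 + 2144*k**2 + 2412*k + 1008). ✓
Σ_(k=3)^(12) t_k = s_(13) − s_(3) = -2119/19152 − (-11/108) = -505/57456.

Σ = -505/57456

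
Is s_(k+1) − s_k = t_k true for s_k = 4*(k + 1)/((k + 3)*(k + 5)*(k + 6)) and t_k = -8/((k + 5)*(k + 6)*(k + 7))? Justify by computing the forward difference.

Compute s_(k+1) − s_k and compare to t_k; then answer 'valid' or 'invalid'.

s_(k+1) = 4*(k + 2)/((k + 4)*(k + 6)*(k + 7))
s_(k+1) − s_k = 8*(-k**2 - 4*k + 1)/(k**5 + 25*k**4 + 245*k**3 + 1175*k**2 + 2754*k + 2520)
(s_(k+1) − s_k) − t_k = 8*(3*k + 13)/(k**5 + 25*k**4 + 245*k**3 + 1175*k**2 + 2754*k + 2520)

Invalid: residual 8*(3*k + 13)/(k**5 + 25*k**4 + 245*k**3 + 1175*k**2 + 2754*k + 2520) ≠ 0.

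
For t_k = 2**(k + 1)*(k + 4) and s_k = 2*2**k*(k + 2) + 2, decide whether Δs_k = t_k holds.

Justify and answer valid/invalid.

s_(k+1) = 2*2**(k + 1)*(k + 3) + 2
s_(k+1) − s_k = 2**(k + 1)*(k + 4)
(s_(k+1) − s_k) − t_k = 0

Valid — Δs_k = t_k.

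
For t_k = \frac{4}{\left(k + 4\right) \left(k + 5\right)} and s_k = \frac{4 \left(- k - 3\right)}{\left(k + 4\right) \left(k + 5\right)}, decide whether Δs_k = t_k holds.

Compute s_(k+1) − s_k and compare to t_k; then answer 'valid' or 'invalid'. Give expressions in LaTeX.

Invalid: residual - \frac{16}{k^{3} + 15 k^{2} + 74 k + 120} ≠ 0.

s_(k+1) = 4*(-k - 4)/((k + 5)*(k + 6))
s_(k+1) − s_k = 4*(k + 2)/(k**3 + 15*k**2 + 74*k + 120)
(s_(k+1) − s_k) − t_k = -16/(k**3 + 15*k**2 + 74*k + 120)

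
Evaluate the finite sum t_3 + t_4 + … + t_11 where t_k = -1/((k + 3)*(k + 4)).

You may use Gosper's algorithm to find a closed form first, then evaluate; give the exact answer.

Σ = -1/10

r(k) = (k + 3)/(k + 5) after simplifying.
So A=k + 3 and B=k + 5, with C=1.
Key eq: (k + 3)·f(k+1) = (k + 4)·f(k) + (1).
Degrees (1,1,0) ⇒ d ≤ 1.
Solve for f: f(k) = k/3 (degree 1 ≤ 1).
Get s_k = R·t_k = -k/(3*k + 9) with R(k) = B(k−1)f(k)/C(k) = k*(k + 4)/3.
Δs = -1/(k**2 + 7*k + 12), as required.
Sum = s_(12) − s_(3); s_(12) = -4/15, s_(3) = -1/6 ⇒ -1/10.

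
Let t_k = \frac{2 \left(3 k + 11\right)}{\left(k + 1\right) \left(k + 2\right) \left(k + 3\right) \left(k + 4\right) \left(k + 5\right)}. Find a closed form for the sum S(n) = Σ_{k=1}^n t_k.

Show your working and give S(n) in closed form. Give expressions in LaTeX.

S(n) = \frac{n \left(n^{2} + 10 n + 31\right)}{15 \left(n^{3} + 10 n^{2} + 31 n + 30\right)}

t_(k+1)/t_k = (k + 1)*(3*k + 14)/((k + 6)*(3*k + 11)).
Gosper form: A/B · C(k+1)/C(k) with A=k + 1, B=k + 6, C=k + 11/3.
Set up (k + 1)·f(k+1) − (k + 5)·f(k) − (k + 11/3) = 0.
deg f ≤ 4 (via 1,1,1).
Match coefficients ⇒ f(k) = k*(k + 3)*(k**2 + 7*k + 14)/24.
So s_k = (B(k−1)f/C)·t_k = (k*(k + 3)*(k + 5)*(k**2 + 7*k + 14)/(8*(3*k + 11)))·t_k = k*(k**2 + 7*k + 14)/(4*(k**3 + 7*k**2 + 14*k + 8)).
s_(k+1) − s_k = 2*(3*k + 11)/(k**5 + 15*k**4 + 85*k**3 + 225*k**2 + 274*k + 120) = t_k.
Σ_(k=1)^n t_k = s_(n+1) − s_(1) = ((n**3 + 10*n**2 + 31*n + 22)/(4*(n**3 + 10*n**2 + 31*n + 30))) − (11/60), i.e. n*(n**2 + 10*n + 31)/(15*(n**3 + 10*n**2 + 31*n + 30)).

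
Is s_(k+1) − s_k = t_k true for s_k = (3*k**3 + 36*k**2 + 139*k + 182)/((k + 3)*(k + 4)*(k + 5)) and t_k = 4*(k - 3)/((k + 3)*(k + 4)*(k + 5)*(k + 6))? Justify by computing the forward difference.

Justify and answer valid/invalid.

s_(k+1) = (139*k + 3*(k + 1)**3 + 36*(k + 1)**2 + 321)/((k + 4)*(k + 5)*(k + 6))
s_(k+1) − s_k = 4*(k - 3)/(k**4 + 18*k**3 + 119*k**2 + 342*k + 360)
(s_(k+1) − s_k) − t_k = 0

Valid — Δs_k = t_k.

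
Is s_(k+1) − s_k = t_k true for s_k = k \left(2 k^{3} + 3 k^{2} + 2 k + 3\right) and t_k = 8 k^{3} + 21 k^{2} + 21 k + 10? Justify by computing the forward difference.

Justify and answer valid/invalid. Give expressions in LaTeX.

Valid — Δs_k = t_k.

s_(k+1) = 2*k**4 + 11*k**3 + 23*k**2 + 24*k + 10
s_(k+1) − s_k = 8*k**3 + 21*k**2 + 21*k + 10
(s_(k+1) − s_k) − t_k = 0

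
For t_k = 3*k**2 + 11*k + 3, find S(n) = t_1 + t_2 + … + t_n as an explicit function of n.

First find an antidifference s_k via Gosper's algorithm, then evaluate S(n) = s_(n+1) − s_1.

t_(k+1)/t_k = (3*k**2 + 17*k + 17)/(3*k**2 + 11*k + 3).
Gosper form: A/B · C(k+1)/C(k) with A=1, B=1, C=k**2 + 11*k/3 + 1.
f must satisfy (1)·f(k+1) − (1)·f(k) = k**2 + 11*k/3 + 1.
d = 3 from the (0,0,2) case.
A polynomial solution: f(k) = k*(k**2 + 4*k - 2)/3.
Get s_k = R·t_k = k*(k**2 + 4*k - 2) with R(k) = B(k−1)f(k)/C(k) = k*(k**2 + 4*k - 2)/(3*k**2 + 11*k + 3).
Check: Δs_k = 3*k**2 + 11*k + 3. ✓
Evaluate: s_(n+1) = n**3 + 7*n**2 + 9*n + 3; subtract s_(1) = 3 ⇒ S(n) = n*(n**2 + 7*n + 9).

S(n) = n*(n**2 + 7*n + 9)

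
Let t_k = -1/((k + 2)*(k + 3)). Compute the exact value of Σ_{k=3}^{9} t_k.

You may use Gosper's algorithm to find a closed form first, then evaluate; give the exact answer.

r(k) = (k + 2)/(k + 4) after simplifying.
A = k + 2, B = k + 4, C = 1.
Key eq: (k + 2)·f(k+1) = (k + 3)·f(k) + (1).
Bound: deg f ≤ 1.
Solve for f: f(k) = k/2 (degree 1 ≤ 1).
Then R = B(k−1)f/C = k*(k + 3)/2, so s_k = R(k)·t_k = -k/(2*k + 4).
Δs = -1/(k**2 + 5*k + 6), as required.
Σ_(k=3)^(9) t_k = s_(10) − s_(3) = -5/12 − (-3/10) = -7/60.

Σ = -7/60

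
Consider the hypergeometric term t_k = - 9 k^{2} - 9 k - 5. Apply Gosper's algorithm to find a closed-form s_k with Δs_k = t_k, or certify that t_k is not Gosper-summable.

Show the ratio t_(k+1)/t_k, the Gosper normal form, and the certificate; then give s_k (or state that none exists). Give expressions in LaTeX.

s_k = k \left(- 3 k^{2} - 2\right)

t_(k+1)/t_k = (9*k**2 + 27*k + 23)/(9*k**2 + 9*k + 5).
A = 1, B = 1, C = k**2 + k + 5/9.
f must satisfy (1)·f(k+1) − (1)·f(k) = k**2 + k + 5/9.
Bound: deg f ≤ 3.
Solve for f: f(k) = k*(3*k**2 + 2)/9 (degree 3 ≤ 3).
So s_k = (B(k−1)f/C)·t_k = (k*(3*k**2 + 2)/(9*k**2 + 9*k + 5))·t_k = k*(-3*k**2 - 2).
Verify: -9*k**2 - 9*k - 5 matches t_k.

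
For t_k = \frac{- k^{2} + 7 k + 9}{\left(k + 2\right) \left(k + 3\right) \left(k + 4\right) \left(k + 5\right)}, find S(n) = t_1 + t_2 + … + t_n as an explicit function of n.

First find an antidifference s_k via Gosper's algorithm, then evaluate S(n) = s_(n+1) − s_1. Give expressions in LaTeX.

S(n) = \frac{n \left(n^{2} + 32 n + 67\right)}{20 \left(n^{3} + 12 n^{2} + 47 n + 60\right)}

t_(k+1)/t_k = (k + 2)*(7*k - (k + 1)**2 + 16)/((k + 6)*(-k**2 + 7*k + 9)).
Factor: A=k + 2; B=k + 6; C=k**2 - 7*k - 9.
Solve (k + 2)·f(k+1) − (k + 5)·f(k) = k**2 - 7*k - 9.
d = 3 from the (1,1,2) case.
A polynomial solution: f(k) = -k*(k**2 + 17*k + 18)/8.
R(k) = B(k−1)·f(k)/C(k) = -k*(k + 5)*(k**2 + 17*k + 18)/(8*(k**2 - 7*k - 9)); s_k = R·t_k = k*(k**2 + 17*k + 18)/(8*(k + 2)*(k + 3)*(k + 4)).
s_(k+1) − s_k = (-k**2 + 7*k + 9)/(k**4 + 14*k**3 + 71*k**2 + 154*k + 120) = t_k.
s_(n+1) = (n**3 + 20*n**2 + 55*n + 36)/(8*(n**3 + 12*n**2 + 47*n + 60)) and s_(1) = 3/40, so S(n) = n*(n**2 + 32*n + 67)/(20*(n**3 + 12*n**2 + 47*n + 60)).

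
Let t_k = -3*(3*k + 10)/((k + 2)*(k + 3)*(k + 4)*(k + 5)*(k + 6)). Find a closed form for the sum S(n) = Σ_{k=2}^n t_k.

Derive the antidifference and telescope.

The ratio is (k + 2)*(3*k + 13)/((k + 7)*(3*k + 10)).
A = k + 2, B = k + 7, C = k + 10/3.
Key eq: (k + 2)·f(k+1) = (k + 6)·f(k) + (k + 10/3).
Bound: deg f ≤ 4.
Coefficient equations give f(k) = k*(k + 3)*(k**2 + 11*k + 38)/120.
R(k) = B(k−1)·f(k)/C(k) = k*(k + 3)*(k + 6)*(k**2 + 11*k + 38)/(40*(3*k + 10)); s_k = R·t_k = 3*k*(-k**2 - 11*k - 38)/(40*(k**3 + 11*k**2 + 38*k + 40)).
Δs = 3*(-3*k - 10)/(k**5 + 20*k**4 + 155*k**3 + 580*k**2 + 1044*k + 720), as required.
Telescope: S(n) = s_(n+1) − s_(2) = 3*(-n**3 - 14*n**2 - 63*n - 50)/(40*(n**3 + 14*n**2 + 63*n + 90)) − (-2/35) = (-n**3 - 14*n**2 - 63*n + 78)/(56*(n**3 + 14*n**2 + 63*n + 90)).

S(n) = (-n**3 - 14*n**2 - 63*n + 78)/(56*(n**3 + 14*n**2 + 63*n + 90))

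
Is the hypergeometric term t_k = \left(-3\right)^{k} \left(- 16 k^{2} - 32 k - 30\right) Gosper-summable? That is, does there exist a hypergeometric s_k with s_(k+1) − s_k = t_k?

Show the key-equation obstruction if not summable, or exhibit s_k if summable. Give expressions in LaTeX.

Ratio r(k) = 3*(-8*k**2 - 32*k - 39)/(8*k**2 + 16*k + 15).
Take A(k)=-3, B(k)=1, C(k)=k**2 + 2*k + 15/8.
Solve (-3)·f(k+1) − (1)·f(k) = k**2 + 2*k + 15/8.
Degrees (0,0,2) ⇒ d ≤ 2.
Solving with deg f ≤ 2: f(k) = -(4*k**2 + 2*k + 3)/16.
Get s_k = R·t_k = (-3)**k*(4*k**2 + 2*k + 3) with R(k) = B(k−1)f(k)/C(k) = -(4*k**2 + 2*k + 3)/(2*(8*k**2 + 16*k + 15)).
Verify: (-3)**k*(-16*k**2 - 32*k - 30) matches t_k.

Yes. s_k = \left(-3\right)^{k} \left(4 k^{2} + 2 k + 3\right).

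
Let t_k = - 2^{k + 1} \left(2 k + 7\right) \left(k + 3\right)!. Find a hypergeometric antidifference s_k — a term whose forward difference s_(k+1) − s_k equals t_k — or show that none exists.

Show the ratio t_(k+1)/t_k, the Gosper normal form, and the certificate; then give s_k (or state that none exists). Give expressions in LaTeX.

s_k = - 2^{k + 1} \left(k + 3\right)!

Compute t_(k+1)/t_k: get 2*(k + 4)*(2*k + 9)/(2*k + 7).
Normal form (A,B,C) = (2*k + 8, 1, k + 7/2).
Need (2*k + 8)·f(k+1) − (1)·f(k) = k + 7/2.
From deg A=1, deg B=0, deg C=1: d=0.
Coefficient equations give f(k) = 1/2.
R(k) = B(k−1)·f(k)/C(k) = 1/(2*k + 7); s_k = R·t_k = -2**(k + 1)*factorial(k + 3).
Check: Δs_k = -2**(k + 1)*(2*k + 7)*factorial(k + 3). ✓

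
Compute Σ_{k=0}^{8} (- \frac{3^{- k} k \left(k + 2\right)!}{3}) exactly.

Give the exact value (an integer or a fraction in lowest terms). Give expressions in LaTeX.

Σ = -492314/243

Step 1: r(k) = (k + 1)*(k + 3)/(3*k).
Normal form (A,B,C) = (k/3 + 1, 1, k).
f must satisfy (k/3 + 1)·f(k+1) − (1)·f(k) = k.
d = 0 from the (1,0,1) case.
Solving with deg f ≤ 0: f(k) = 3.
Get s_k = R·t_k = -factorial(k + 2)/3**k with R(k) = B(k−1)f(k)/C(k) = 3/k.
Verify: -k*factorial(k + 2)/(3*3**k) matches t_k.
Evaluate s at k=9 and k=0: -492800/243 and -2; difference -492314/243.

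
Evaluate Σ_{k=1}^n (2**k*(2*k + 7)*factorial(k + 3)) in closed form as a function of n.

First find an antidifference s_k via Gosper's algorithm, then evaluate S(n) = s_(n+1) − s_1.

S(n) = 2*2**n*factorial(n + 4) - 48

Step 1: r(k) = 2*(k + 4)*(2*k + 9)/(2*k + 7).
Factor: A=2*k + 8; B=1; C=k + 7/2.
Need (2*k + 8)·f(k+1) − (1)·f(k) = k + 7/2.
From deg A=1, deg B=0, deg C=1: d=0.
A polynomial solution: f(k) = 1/2.
Then R = B(k−1)f/C = 1/(2*k + 7), so s_k = R(k)·t_k = 2**k*factorial(k + 3).
s_(k+1) − s_k = 2**k*(2*k + 7)*factorial(k + 3) = t_k.
s_(n+1) = 2**(n + 1)*factorial(n + 4) and s_(1) = 48, so S(n) = 2*2**n*factorial(n + 4) - 48.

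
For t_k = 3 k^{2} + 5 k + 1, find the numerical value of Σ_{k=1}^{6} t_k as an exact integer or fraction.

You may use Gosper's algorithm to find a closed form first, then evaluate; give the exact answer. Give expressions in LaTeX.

Σ = 384

Step 1: r(k) = (3*k**2 + 11*k + 9)/(3*k**2 + 5*k + 1).
Gosper form: A/B · C(k+1)/C(k) with A=1, B=1, C=k**2 + 5*k/3 + 1/3.
f must satisfy (1)·f(k+1) − (1)·f(k) = k**2 + 5*k/3 + 1/3.
Degrees (0,0,2) ⇒ d ≤ 3.
Match coefficients ⇒ f(k) = k*(k**2 + k - 1)/3.
So s_k = (B(k−1)f/C)·t_k = (k*(k**2 + k - 1)/(3*k**2 + 5*k + 1))·t_k = k*(k**2 + k - 1).
Check: Δs_k = 3*k**2 + 5*k + 1. ✓
Evaluate s at k=7 and k=1: 385 and 1; difference 384.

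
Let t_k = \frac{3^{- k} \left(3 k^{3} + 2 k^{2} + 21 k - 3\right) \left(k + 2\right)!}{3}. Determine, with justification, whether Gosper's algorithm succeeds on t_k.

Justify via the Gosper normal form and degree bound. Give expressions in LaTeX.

Compute t_(k+1)/t_k: get (3*k**4 + 20*k**3 + 67*k**2 + 125*k + 69)/(3*(3*k**3 + 2*k**2 + 21*k - 3)).
Take A(k)=k/3 + 1, B(k)=1, C(k)=k**3 + 2*k**2/3 + 7*k - 1.
Key eq: (k/3 + 1)·f(k+1) = (1)·f(k) + (k**3 + 2*k**2/3 + 7*k - 1).
Bound: deg f ≤ 2.
Match coefficients ⇒ f(k) = 3*k**2 - 4*k + 4.
Get s_k = R·t_k = (3*k**2 - 4*k + 4)*factorial(k + 2)/3**k with R(k) = B(k−1)f(k)/C(k) = 3*(3*k**2 - 4*k + 4)/(3*k**3 + 2*k**2 + 21*k - 3).
Check: Δs_k = (3*k**3 + 2*k**2 + 21*k - 3)*factorial(k + 2)/(3*3**k). ✓

Yes. s_k = 3^{- k} \left(3 k^{2} - 4 k + 4\right) \left(k + 2\right)!.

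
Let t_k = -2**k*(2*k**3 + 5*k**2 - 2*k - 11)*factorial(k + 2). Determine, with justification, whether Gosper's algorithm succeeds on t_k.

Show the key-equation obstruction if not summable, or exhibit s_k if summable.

The ratio is 2*(2*k**4 + 17*k**3 + 47*k**2 + 36*k - 18)/(2*k**3 + 5*k**2 - 2*k - 11).
So A=2*k + 6 and B=1, with C=k**3 + 5*k**2/2 - k - 11/2.
f must satisfy (2*k + 6)·f(k+1) − (1)·f(k) = k**3 + 5*k**2/2 - k - 11/2.
d = 2 from the (1,0,3) case.
Match coefficients ⇒ f(k) = (k**2 - 2*k - 1)/2.
So s_k = (B(k−1)f/C)·t_k = ((k**2 - 2*k - 1)/(2*k**3 + 5*k**2 - 2*k - 11))·t_k = 2**k*(-k**2 + 2*k + 1)*factorial(k + 2).
Verify: -2**k*(2*k**3 + 5*k**2 - 2*k - 11)*factorial(k + 2) matches t_k.

Yes. s_k = 2**k*(-k**2 + 2*k + 1)*factorial(k + 2).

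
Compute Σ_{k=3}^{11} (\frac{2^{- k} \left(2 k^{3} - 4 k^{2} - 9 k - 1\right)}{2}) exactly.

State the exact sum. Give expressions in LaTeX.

Σ = 2293/256

Compute t_(k+1)/t_k: get (k**3 + k**2 - 11*k/2 - 6)/(2*k**3 - 4*k**2 - 9*k - 1).
Factor: A=1/2; B=1; C=k**3 - 2*k**2 - 9*k/2 - 1/2.
Solve (1/2)·f(k+1) − (1)·f(k) = k**3 - 2*k**2 - 9*k/2 - 1/2.
Degrees (0,0,3) ⇒ d ≤ 3.
A polynomial solution: f(k) = -2*k**3 - 2*k**2 - k - 4.
Certificate R = B(k−1)f/C = -2*(2*k**3 + 2*k**2 + k + 4)/(2*k**3 - 4*k**2 - 9*k - 1) gives s_k = (-2*k**3 - 2*k**2 - k - 4)/2**k.
Δs = (2*k**3 - 4*k**2 - 9*k - 1)/(2*2**k), as required.
Sum = s_(12) − s_(3); s_(12) = -235/256, s_(3) = -79/8 ⇒ 2293/256.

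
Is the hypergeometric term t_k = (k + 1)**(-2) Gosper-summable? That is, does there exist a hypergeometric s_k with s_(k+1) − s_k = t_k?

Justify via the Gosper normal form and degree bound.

No — the linear system for f has no solution.

Step 1: r(k) = (k + 1)**2/(k + 2)**2.
Gosper form: A/B · C(k+1)/C(k) with A=k**2 + 2*k + 1, B=k**2 + 4*k + 4, C=1.
Need (k**2 + 2*k + 1)·f(k+1) − (k**2 + 2*k + 1)·f(k) = 1.
d = 0 from the (2,2,0) case.
f = c0 ⇒ A·f(k+1) − B(k−1)·f(k) − C = -1. The system {-1 = 0} is inconsistent; no antidifference.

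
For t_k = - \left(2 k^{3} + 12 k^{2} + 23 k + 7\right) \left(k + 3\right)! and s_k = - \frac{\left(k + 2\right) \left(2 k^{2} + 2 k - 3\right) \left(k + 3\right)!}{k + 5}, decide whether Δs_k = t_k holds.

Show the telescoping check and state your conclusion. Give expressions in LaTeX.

Invalid: residual \frac{3 \left(2 k^{4} + 22 k^{3} + 81 k^{2} + 120 k + 38\right) \left(k + 3\right)!}{\left(k + 5\right) \left(k + 6\right)} ≠ 0.

s_(k+1) = -(k + 3)*(2*k**2 + 6*k + 1)*factorial(k + 4)/(k + 6)
s_(k+1) − s_k = -(2*k**5 + 28*k**4 + 149*k**3 + 377*k**2 + 407*k + 96)*factorial(k + 3)/((k + 5)*(k + 6))
(s_(k+1) − s_k) − t_k = 3*(2*k**4 + 22*k**3 + 81*k**2 + 120*k + 38)*factorial(k + 3)/((k + 5)*(k + 6))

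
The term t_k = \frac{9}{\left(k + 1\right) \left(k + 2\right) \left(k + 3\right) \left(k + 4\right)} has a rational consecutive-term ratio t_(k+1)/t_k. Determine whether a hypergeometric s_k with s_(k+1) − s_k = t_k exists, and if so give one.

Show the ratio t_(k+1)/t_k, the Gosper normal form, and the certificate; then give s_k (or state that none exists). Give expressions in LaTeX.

r(k) = (k + 1)/(k + 5) after simplifying.
A = k + 1, B = k + 5, C = 1.
f must satisfy (k + 1)·f(k+1) − (k + 4)·f(k) = 1.
From deg A=1, deg B=1, deg C=0: d=3.
Solving with deg f ≤ 3: f(k) = k*(k**2 + 6*k + 11)/18.
Then R = B(k−1)f/C = k*(k + 4)*(k**2 + 6*k + 11)/18, so s_k = R(k)·t_k = k*(k**2 + 6*k + 11)/(2*(k + 1)*(k + 2)*(k + 3)).
Verify: 9/(k**4 + 10*k**3 + 35*k**2 + 50*k + 24) matches t_k.

s_k = \frac{k \left(k^{2} + 6 k + 11\right)}{2 \left(k + 1\right) \left(k + 2\right) \left(k + 3\right)}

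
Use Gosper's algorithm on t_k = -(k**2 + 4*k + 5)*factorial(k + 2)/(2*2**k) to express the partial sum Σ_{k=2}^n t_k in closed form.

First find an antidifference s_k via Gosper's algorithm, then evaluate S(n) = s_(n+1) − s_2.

t_(k+1)/t_k = (k + 3)*(4*k + (k + 1)**2 + 9)/(2*(k**2 + 4*k + 5)).
Factor: A=k/2 + 3/2; B=1; C=k**2 + 4*k + 5.
Key eq: (k/2 + 3/2)·f(k+1) = (1)·f(k) + (k**2 + 4*k + 5).
Bound: deg f ≤ 1.
Solving with deg f ≤ 1: f(k) = 2*(k + 2).
Certificate R = B(k−1)f/C = 2*(k + 2)/(k**2 + 4*k + 5) gives s_k = -(k + 2)*factorial(k + 2)/2**k.
s_(k+1) − s_k = -(k**2 + 4*k + 5)*factorial(k + 2)/(2*2**k) = t_k.
s_(n+1) = -2**(-n - 1)*(n + 3)*factorial(n + 3) and s_(2) = -24, so S(n) = 24 - n*factorial(n + 3)/(2*2**n) - 3*factorial(n + 3)/(2*2**n).

S(n) = 24 - n*factorial(n + 3)/(2*2**n) - 3*factorial(n + 3)/(2*2**n)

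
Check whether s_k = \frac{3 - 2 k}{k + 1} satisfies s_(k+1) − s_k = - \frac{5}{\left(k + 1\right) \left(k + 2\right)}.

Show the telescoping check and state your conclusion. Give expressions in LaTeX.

s_(k+1) = (1 - 2*k)/(k + 2)
s_(k+1) − s_k = -5/(k**2 + 3*k + 2)
(s_(k+1) − s_k) − t_k = 0

Valid: the claim telescopes to t_k.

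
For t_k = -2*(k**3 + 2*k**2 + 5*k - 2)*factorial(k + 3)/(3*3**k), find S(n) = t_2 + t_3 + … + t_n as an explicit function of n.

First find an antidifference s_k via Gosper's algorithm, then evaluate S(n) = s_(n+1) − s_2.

t_(k+1)/t_k = (k**4 + 9*k**3 + 32*k**2 + 54*k + 24)/(3*(k**3 + 2*k**2 + 5*k - 2)).
So A=k/3 + 4/3 and B=1, with C=k**3 + 2*k**2 + 5*k - 2.
f must satisfy (k/3 + 4/3)·f(k+1) − (1)·f(k) = k**3 + 2*k**2 + 5*k - 2.
Bound: deg f ≤ 2.
A polynomial solution: f(k) = 3*(k - 2)*(k + 1).
Then R = B(k−1)f/C = 3*(k - 2)*(k + 1)/(k**3 + 2*k**2 + 5*k - 2), so s_k = R(k)·t_k = -2*(k - 2)*(k + 1)*factorial(k + 3)/3**k.
Verify: -2*(k**3 + 2*k**2 + 5*k - 2)*factorial(k + 3)/(3*3**k) matches t_k.
Σ_(k=2)^n t_k = s_(n+1) − s_(2) = (-2*3**(-n - 1)*(n - 1)*(n + 2)*factorial(n + 4)) − (0), i.e. -2*3**(-n - 1)*(n - 1)*(n + 2)*factorial(n + 4).

S(n) = -2*3**(-n - 1)*(n - 1)*(n + 2)*factorial(n + 4)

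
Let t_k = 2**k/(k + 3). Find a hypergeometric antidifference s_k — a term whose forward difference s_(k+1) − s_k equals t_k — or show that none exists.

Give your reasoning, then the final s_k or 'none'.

t_(k+1)/t_k = 2*(k + 3)/(k + 4).
Normal form (A,B,C) = (2*k + 6, k + 4, 1).
Key eq: (2*k + 6)·f(k+1) = (k + 3)·f(k) + (1).
From deg A=1, deg B=1, deg C=0: d=-1.
d = -1 < 0 ⇒ no nonzero polynomial f; not summable.

none (Gosper's algorithm certifies no s_k)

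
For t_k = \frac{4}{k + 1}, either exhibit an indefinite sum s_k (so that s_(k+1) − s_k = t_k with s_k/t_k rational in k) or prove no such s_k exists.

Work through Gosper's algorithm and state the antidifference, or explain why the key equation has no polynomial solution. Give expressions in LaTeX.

none (Gosper's algorithm certifies no s_k)

r(k) = (k + 1)/(k + 2) after simplifying.
Gosper form: A/B · C(k+1)/C(k) with A=k + 1, B=k + 2, C=1.
Need (k + 1)·f(k+1) − (k + 1)·f(k) = 1.
Bound: deg f ≤ 0.
Generic f = c0 gives residual -1; -1 = 0 cannot hold, so t_k is not Gosper-summable.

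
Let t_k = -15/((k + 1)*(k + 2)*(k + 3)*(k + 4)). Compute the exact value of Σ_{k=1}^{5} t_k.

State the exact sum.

Ratio r(k) = (k + 1)/(k + 5).
A = k + 1, B = k + 5, C = 1.
Solve (k + 1)·f(k+1) − (k + 4)·f(k) = 1.
From deg A=1, deg B=1, deg C=0: d=3.
Solving with deg f ≤ 3: f(k) = k*(k**2 + 6*k + 11)/18.
So s_k = (B(k−1)f/C)·t_k = (k*(k + 4)*(k**2 + 6*k + 11)/18)·t_k = 5*k*(-k**2 - 6*k - 11)/(6*(k + 1)*(k + 2)*(k + 3)).
Δs = -15/(k**4 + 10*k**3 + 35*k**2 + 50*k + 24), as required.
Σ_(k=1)^(5) t_k = s_(6) − s_(1) = -415/504 − (-5/8) = -25/126.

Σ = -25/126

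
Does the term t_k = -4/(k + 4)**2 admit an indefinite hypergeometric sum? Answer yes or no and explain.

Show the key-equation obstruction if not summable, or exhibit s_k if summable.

The ratio is (k + 4)**2/(k + 5)**2.
Factor: A=k**2 + 8*k + 16; B=k**2 + 10*k + 25; C=1.
f must satisfy (k**2 + 8*k + 16)·f(k+1) − (k**2 + 8*k + 16)·f(k) = 1.
From deg A=2, deg B=2, deg C=0: d=0.
Put f(k) = c0: A·f(k+1) − B(k−1)·f(k) − C = -1; need -1 = 0 — inconsistent ⇒ no f, not summable.

No — t_k has no hypergeometric antidifference.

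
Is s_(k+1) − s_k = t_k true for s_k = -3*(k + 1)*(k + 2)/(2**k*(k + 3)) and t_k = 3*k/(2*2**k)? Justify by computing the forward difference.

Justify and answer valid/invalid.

s_(k+1) = -3*(k + 2)*(k + 3)/(2*2**k*(k + 4))
s_(k+1) − s_k = 3*(k**3 + 6*k**2 + 7*k - 2)/(2*2**k*(k**2 + 7*k + 12))
(s_(k+1) − s_k) − t_k = 3*(-k**2 - 5*k - 2)/(2*2**k*(k**2 + 7*k + 12))

Invalid: residual 3*(-k**2 - 5*k - 2)/(2*2**k*(k**2 + 7*k + 12)) ≠ 0.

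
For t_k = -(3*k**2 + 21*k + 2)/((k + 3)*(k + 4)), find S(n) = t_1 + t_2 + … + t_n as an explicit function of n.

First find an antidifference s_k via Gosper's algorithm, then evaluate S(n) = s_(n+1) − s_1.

The ratio is (k + 3)*(21*k + 3*(k + 1)**2 + 23)/((k + 5)*(3*k**2 + 21*k + 2)).
A = k + 3, B = k + 5, C = k**2 + 7*k + 2/3.
Need (k + 3)·f(k+1) − (k + 4)·f(k) = k**2 + 7*k + 2/3.
deg f ≤ 2 (via 1,1,2).
Coefficient equations give f(k) = k*(9*k - 7)/9.
Then R = B(k−1)f/C = k*(k + 4)*(9*k - 7)/(3*(3*k**2 + 21*k + 2)), so s_k = R(k)·t_k = k*(7 - 9*k)/(3*(k + 3)).
Δs = (-3*k**2 - 21*k - 2)/(k**2 + 7*k + 12), as required.
Telescope: S(n) = s_(n+1) − s_(1) = (-9*n**2 - 11*n - 2)/(3*(n + 4)) − (-1/6) = n*(-6*n - 7)/(2*(n + 4)).

S(n) = n*(-6*n - 7)/(2*(n + 4))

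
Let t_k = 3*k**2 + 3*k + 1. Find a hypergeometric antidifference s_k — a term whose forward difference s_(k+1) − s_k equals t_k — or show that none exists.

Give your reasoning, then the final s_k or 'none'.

s_k = k**3

Compute t_(k+1)/t_k: get (3*k**2 + 9*k + 7)/(3*k**2 + 3*k + 1).
Normal form (A,B,C) = (1, 1, k**2 + k + 1/3).
f must satisfy (1)·f(k+1) − (1)·f(k) = k**2 + k + 1/3.
d = 3 from the (0,0,2) case.
Solving with deg f ≤ 3: f(k) = k**3/3.
Then R = B(k−1)f/C = k**3/(3*k**2 + 3*k + 1), so s_k = R(k)·t_k = k**3.
s_(k+1) − s_k = -k**3 + (k + 1)**3 = t_k.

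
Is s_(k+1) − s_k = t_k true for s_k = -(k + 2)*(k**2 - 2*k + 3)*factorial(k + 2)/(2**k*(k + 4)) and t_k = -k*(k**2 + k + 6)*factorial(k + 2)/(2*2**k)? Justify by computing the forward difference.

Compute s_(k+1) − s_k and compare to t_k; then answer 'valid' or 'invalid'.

Invalid: residual (k**4 + 5*k**3 + 8*k**2 + 28*k - 6)*factorial(k + 2)/(2**k*(k + 4)*(k + 5)) ≠ 0.

s_(k+1) = -(k + 3)*(k**2 + 2)*factorial(k + 3)/(2*2**k*(k + 5))
s_(k+1) − s_k = -(k**5 + 8*k**4 + 25*k**3 + 58*k**2 + 64*k + 12)*factorial(k + 2)/(2*2**k*(k + 4)*(k + 5))
(s_(k+1) − s_k) − t_k = (k**4 + 5*k**3 + 8*k**2 + 28*k - 6)*factorial(k + 2)/(2**k*(k + 4)*(k + 5))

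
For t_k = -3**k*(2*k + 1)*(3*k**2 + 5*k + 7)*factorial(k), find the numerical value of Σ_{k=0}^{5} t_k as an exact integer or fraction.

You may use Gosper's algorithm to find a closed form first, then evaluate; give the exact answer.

Σ = -35691838

Ratio r(k) = 3*(6*k**4 + 37*k**3 + 94*k**2 + 108*k + 45)/(6*k**3 + 13*k**2 + 19*k + 7).
So A=3*k + 3 and B=1, with C=k**3 + 13*k**2/6 + 19*k/6 + 7/6.
Need (3*k + 3)·f(k+1) − (1)·f(k) = k**3 + 13*k**2/6 + 19*k/6 + 7/6.
d = 2 from the (1,0,3) case.
Solving with deg f ≤ 2: f(k) = (2*k**2 - k + 2)/6.
Certificate R = B(k−1)f/C = (2*k**2 - k + 2)/((2*k + 1)*(3*k**2 + 5*k + 7)) gives s_k = -3**k*(2*k**2 - k + 2)*factorial(k).
Δs = -3**k*(2*k + 1)*(3*k**2 + 5*k + 7)*factorial(k), as required.
Telescoping: Σ = s_(6) − s_(0) = -35691840 − (-2) = -35691838.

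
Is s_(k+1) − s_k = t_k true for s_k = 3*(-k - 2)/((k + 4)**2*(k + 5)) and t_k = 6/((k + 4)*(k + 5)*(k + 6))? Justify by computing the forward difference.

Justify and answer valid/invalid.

Invalid: residual 6*(-3*k - 14)/(k**5 + 24*k**4 + 229*k**3 + 1086*k**2 + 2560*k + 2400) ≠ 0.

s_(k+1) = 3*(-k - 3)/((k + 5)**2*(k + 6))
s_(k+1) − s_k = 6*(k**2 + 6*k + 6)/(k**5 + 24*k**4 + 229*k**3 + 1086*k**2 + 2560*k + 2400)
(s_(k+1) − s_k) − t_k = 6*(-3*k - 14)/(k**5 + 24*k**4 + 229*k**3 + 1086*k**2 + 2560*k + 2400)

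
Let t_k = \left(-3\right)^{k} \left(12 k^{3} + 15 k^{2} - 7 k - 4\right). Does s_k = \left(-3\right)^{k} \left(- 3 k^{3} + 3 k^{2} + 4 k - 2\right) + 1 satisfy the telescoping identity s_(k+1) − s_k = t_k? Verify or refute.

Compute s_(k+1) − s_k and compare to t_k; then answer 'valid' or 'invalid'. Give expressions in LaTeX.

s_(k+1) = (-3)**(k + 1)*(4*k - 3*(k + 1)**3 + 3*(k + 1)**2 + 2) + 1
s_(k+1) − s_k = (-3)**k*(12*k**3 + 15*k**2 - 7*k - 4)
(s_(k+1) − s_k) − t_k = 0

valid; difference matches t_k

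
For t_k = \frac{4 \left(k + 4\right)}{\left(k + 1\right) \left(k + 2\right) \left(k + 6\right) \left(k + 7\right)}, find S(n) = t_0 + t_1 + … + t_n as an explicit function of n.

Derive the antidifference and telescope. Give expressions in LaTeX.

Step 1: r(k) = (k + 1)*(k + 5)*(k + 6)/((k + 3)*(k + 4)*(k + 8)).
Factor: A=k + 1; B=k + 8; C=k**4 + 16*k**3 + 95*k**2 + 248*k + 240.
f must satisfy (k + 1)·f(k+1) − (k + 7)·f(k) = k**4 + 16*k**3 + 95*k**2 + 248*k + 240.
Degrees (1,1,4) ⇒ d ≤ 6.
Solving with deg f ≤ 6: f(k) = k*(k + 2)*(k + 3)*(k + 4)*(k + 5)*(k + 7)/12.
So s_k = (B(k−1)f/C)·t_k = (k*(k + 2)*(k + 7)**2/(12*(k + 4)))·t_k = k*(k + 7)/(3*(k**2 + 7*k + 6)).
s_(k+1) − s_k = 4*(k + 4)/(k**4 + 16*k**3 + 83*k**2 + 152*k + 84) = t_k.
Σ_(k=0)^n t_k = s_(n+1) − s_(0) = ((n**2 + 9*n + 8)/(3*(n**2 + 9*n + 14))) − (0), i.e. (n**2 + 9*n + 8)/(3*(n**2 + 9*n + 14)).

S(n) = \frac{n^{2} + 9 n + 8}{3 \left(n^{2} + 9 n + 14\right)}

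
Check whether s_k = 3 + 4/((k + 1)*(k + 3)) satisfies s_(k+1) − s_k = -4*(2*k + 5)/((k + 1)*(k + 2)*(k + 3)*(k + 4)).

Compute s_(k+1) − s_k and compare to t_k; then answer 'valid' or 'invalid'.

Valid: the claim telescopes to t_k.

s_(k+1) = 3 + 4/((k + 2)*(k + 4))
s_(k+1) − s_k = 4*(-2*k - 5)/(k**4 + 10*k**3 + 35*k**2 + 50*k + 24)
(s_(k+1) − s_k) − t_k = 0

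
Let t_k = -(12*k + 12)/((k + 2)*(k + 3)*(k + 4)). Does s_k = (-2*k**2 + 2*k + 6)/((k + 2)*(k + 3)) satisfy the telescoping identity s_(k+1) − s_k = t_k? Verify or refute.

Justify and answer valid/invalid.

valid; difference matches t_k

s_(k+1) = 2*(k - (k + 1)**2 + 4)/((k + 3)*(k + 4))
s_(k+1) − s_k = 12*(-k - 1)/(k**3 + 9*k**2 + 26*k + 24)
(s_(k+1) − s_k) − t_k = 0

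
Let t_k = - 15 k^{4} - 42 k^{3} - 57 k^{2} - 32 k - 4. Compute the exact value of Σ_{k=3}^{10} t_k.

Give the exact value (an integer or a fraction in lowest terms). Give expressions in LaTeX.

Σ = -529768

Step 1: r(k) = (15*k**4 + 102*k**3 + 273*k**2 + 332*k + 150)/(15*k**4 + 42*k**3 + 57*k**2 + 32*k + 4).
Normal form (A,B,C) = (1, 1, k**4 + 14*k**3/5 + 19*k**2/5 + 32*k/15 + 4/15).
Set up (1)·f(k+1) − (1)·f(k) − (k**4 + 14*k**3/5 + 19*k**2/5 + 32*k/15 + 4/15) = 0.
From deg A=0, deg B=0, deg C=4: d=5.
A polynomial solution: f(k) = k*(3*k**4 + 3*k**3 + 3*k**2 - 2*k - 3)/15.
Certificate R = B(k−1)f/C = k*(3*k**4 + 3*k**3 + 3*k**2 - 2*k - 3)/(15*k**4 + 42*k**3 + 57*k**2 + 32*k + 4) gives s_k = k*(-3*k**4 - 3*k**3 - 3*k**2 + 2*k + 3).
Δs = -15*k**4 - 42*k**3 - 57*k**2 - 32*k - 4, as required.
Telescoping: Σ = s_(11) − s_(3) = -530794 − (-1026) = -529768.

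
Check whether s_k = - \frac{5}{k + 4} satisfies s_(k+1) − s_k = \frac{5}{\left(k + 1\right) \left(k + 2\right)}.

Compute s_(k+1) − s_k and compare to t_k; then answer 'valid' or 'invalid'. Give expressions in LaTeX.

s_(k+1) = -5/(k + 5)
s_(k+1) − s_k = 5/((k + 4)*(k + 5))
(s_(k+1) − s_k) − t_k = 30*(-k - 3)/(k**4 + 12*k**3 + 49*k**2 + 78*k + 40)

Invalid: residual \frac{30 \left(- k - 3\right)}{k^{4} + 12 k^{3} + 49 k^{2} + 78 k + 40} ≠ 0.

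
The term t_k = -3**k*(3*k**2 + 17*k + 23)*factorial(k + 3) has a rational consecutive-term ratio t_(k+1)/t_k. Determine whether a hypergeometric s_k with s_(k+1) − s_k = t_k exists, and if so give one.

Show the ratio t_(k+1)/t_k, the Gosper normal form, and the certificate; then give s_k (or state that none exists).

Step 1: r(k) = 3*(3*k**3 + 35*k**2 + 135*k + 172)/(3*k**2 + 17*k + 23).
Take A(k)=3*k + 12, B(k)=1, C(k)=k**2 + 17*k/3 + 23/3.
Need (3*k + 12)·f(k+1) − (1)·f(k) = k**2 + 17*k/3 + 23/3.
Degrees (1,0,2) ⇒ d ≤ 1.
A polynomial solution: f(k) = (k + 1)/3.
Then R = B(k−1)f/C = (k + 1)/(3*k**2 + 17*k + 23), so s_k = R(k)·t_k = -3**k*(k + 1)*factorial(k + 3).
Verify: -3**k*(3*k**2 + 17*k + 23)*factorial(k + 3) matches t_k.

s_k = -3**k*(k + 1)*factorial(k + 3)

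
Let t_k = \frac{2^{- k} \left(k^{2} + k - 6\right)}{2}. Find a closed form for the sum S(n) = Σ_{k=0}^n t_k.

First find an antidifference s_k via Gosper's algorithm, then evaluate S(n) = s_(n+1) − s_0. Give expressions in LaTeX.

Step 1: r(k) = (k + (k + 1)**2 - 5)/(2*(k**2 + k - 6)).
Take A(k)=1/2, B(k)=1, C(k)=k**2 + k - 6.
Key eq: (1/2)·f(k+1) = (1)·f(k) + (k**2 + k - 6).
d = 2 from the (0,0,2) case.
Coefficient equations give f(k) = -2*(k**2 + 3*k - 2).
Certificate R = B(k−1)f/C = -2*(k**2 + 3*k - 2)/((k - 2)*(k + 3)) gives s_k = (-k**2 - 3*k + 2)/2**k.
Check: Δs_k = (k**2 + k - 6)/(2*2**k). ✓
Evaluate: s_(n+1) = 2**(-n - 1)*(-n**2 - 5*n - 2); subtract s_(0) = 2 ⇒ S(n) = 2**(-n - 1)*(-2**(n + 2) - n**2 - 5*n - 2).

S(n) = 2^{- n - 1} \left(- 2^{n + 2} - n^{2} - 5 n - 2\right)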